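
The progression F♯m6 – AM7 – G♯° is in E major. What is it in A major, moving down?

E major down to A major is a perfect fifth; each chord root moves by that interval while the quality stays the same.
F♯m6: root F♯ down a perfect fifth → B, giving Bm6.
AM7: root A down a perfect fifth → D, giving DM7.
G♯°: root G♯ down a perfect fifth → C#, giving C#°.

Bm6 DM7 C#°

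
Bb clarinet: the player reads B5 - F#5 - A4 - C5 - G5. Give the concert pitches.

A5 E5 G4 Bb4 F5

The Bb clarinet sounds a major second below written, so transpose each written note down a major second.
B5 → A5
F#5 → E5
A4 → G4
C5 → Bb4
G5 → F5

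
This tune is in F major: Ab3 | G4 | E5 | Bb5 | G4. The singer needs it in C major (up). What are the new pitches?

Eb4 D5 B5 F6 D5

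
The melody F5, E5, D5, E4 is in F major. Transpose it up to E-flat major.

Eb6 D6 C6 D5

From F up to E-flat is a minor seventh; apply that to each pitch.
F5 gives Eb6
E5 gives D6
D5 gives C6
E4 gives D5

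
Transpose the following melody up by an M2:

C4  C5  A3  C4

D4 D5 B3 D4

A major second up from C4 gives D4.
A major second up from C5 gives D5.
A3: a second up reaches B, and 2 semitones makes it B3.
C4 up a major second is D4.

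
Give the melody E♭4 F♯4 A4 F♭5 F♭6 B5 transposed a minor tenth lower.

Eb4 down a minor tenth is C3.
F#4 down a minor tenth is D#3.
A4 down a minor tenth is F#3.
A minor tenth down from Fb5 gives Db4.
Fb6: a tenth down reaches D, and 15 semitones makes it Db5.
B5: a tenth down reaches G, and 15 semitones makes it G#4.

C3 D#3 F#3 Db4 Db5 G#4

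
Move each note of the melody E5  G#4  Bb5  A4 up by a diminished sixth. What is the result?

E5 → Cb6
G#4 → Eb5
Bb5 → Gbb6
A4 → Fb5

Cb6 Eb5 Gbb6 Fb5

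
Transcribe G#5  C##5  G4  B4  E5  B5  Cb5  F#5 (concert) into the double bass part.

Written C4 sounds as C3 on the double bass, so concert pitches are written a perfect octave up.
G#5 → G#6
C##5 → C##6
G4 → G5
B4 → B5
E5 → E6
B5 → B6
Cb5 → Cb6
F#5 → F#6

G#6 C##6 G5 B5 E6 B6 Cb6 F#6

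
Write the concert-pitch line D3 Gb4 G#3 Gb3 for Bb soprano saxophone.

The Bb soprano saxophone sounds a major second below written, so the written part must be a major second above concert — transpose each note up.
D3 to E3
Gb4 to Ab4
G#3 to A#3
Gb3 to Ab3

E3 Ab4 A#3 Ab3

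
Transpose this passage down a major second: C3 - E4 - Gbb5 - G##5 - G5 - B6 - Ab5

C3 down a major second is Bb2.
E4: a second down reaches D, and 2 semitones makes it D4.
Gbb5: a second down reaches F, and 2 semitones makes it Fbb5.
A major second down from G##5 gives F##5.
G5: a second down reaches F, and 2 semitones makes it F5.
B6 down a major second is A6.
Ab5 down a major second is Gb5.

Bb2 D4 Fbb5 F##5 F5 A6 Gb5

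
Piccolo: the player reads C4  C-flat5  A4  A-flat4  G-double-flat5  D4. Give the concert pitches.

C5 Cb6 A5 Ab5 Gbb6 D5

Written C4 on the piccolo sounds as C5, a perfect octave higher; apply that shift to every note.
C4 → C5
Cb5 → Cb6
A4 → A5
Ab4 → Ab5
Gbb5 → Gbb6
D4 → D5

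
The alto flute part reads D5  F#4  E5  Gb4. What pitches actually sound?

Written C4 on the alto flute sounds as G3, a perfect fourth lower; apply that shift to every note.
D5 → A4
F#4 → C#4
E5 → B4
Gb4 → Db4

A4 C#4 B4 Db4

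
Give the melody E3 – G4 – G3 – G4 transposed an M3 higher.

G#3 B4 B3 B4

E3 gives G#3
G4 gives B4
G3 gives B3
G4 gives B4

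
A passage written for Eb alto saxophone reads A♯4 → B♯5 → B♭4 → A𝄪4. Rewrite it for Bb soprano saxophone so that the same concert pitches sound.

First find concert pitch: the Eb alto saxophone sounds a major sixth below written, so A♯4 B♯5 B♭4 A𝄪4 sounds C#4 D#5 Db4 C##4.
Then write for Bb soprano saxophone: it sounds a major second below written, so the part must be a major second above concert.
C#4 → D#4
D#5 → E#5
Db4 → Eb4
C##4 → D##4

D#4 E#5 Eb4 D##4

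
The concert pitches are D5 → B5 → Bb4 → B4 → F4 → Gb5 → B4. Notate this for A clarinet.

F5 D6 Db5 D5 Ab4 Bbb5 D5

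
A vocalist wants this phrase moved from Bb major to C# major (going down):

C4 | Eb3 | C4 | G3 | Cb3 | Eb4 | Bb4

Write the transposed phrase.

Bb major to C# major down is a diminished seventh, so every note moves down by that interval.
C4 gives D#3
Eb3 gives F#2
C4 gives D#3
G3 gives A#2
Cb3 gives D2
Eb4 gives F#3
Bb4 gives C#4

D#3 F#2 D#3 A#2 D2 F#3 C#4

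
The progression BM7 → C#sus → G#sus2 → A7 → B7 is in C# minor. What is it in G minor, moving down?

FM7 Gsus Dsus2 Eb7 F7

C# minor down to G minor is an augmented fourth; each chord root moves by that interval while the quality stays the same.
BM7: root B down an augmented fourth → F, giving FM7.
C#sus: root C# down an augmented fourth → G, giving Gsus.
G#sus2: root G# down an augmented fourth → D, giving Dsus2.
A7: root A down an augmented fourth → Eb, giving Eb7.
B7: root B down an augmented fourth → F, giving F7.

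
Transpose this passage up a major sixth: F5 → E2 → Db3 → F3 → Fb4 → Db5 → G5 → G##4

F5 to D6
E2 to C#3
Db3 to Bb3
F3 to D4
Fb4 to Db5
Db5 to Bb5
G5 to E6
G##4 to E##5

D6 C#3 Bb3 D4 Db5 Bb5 E6 E##5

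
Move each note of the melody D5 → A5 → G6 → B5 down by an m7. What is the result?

E4 B4 A5 C#5

D5 down a minor seventh is E4.
A5 down a minor seventh is B4.
G6: a seventh down reaches A, and 10 semitones makes it A5.
A minor seventh down from B5 gives C#5.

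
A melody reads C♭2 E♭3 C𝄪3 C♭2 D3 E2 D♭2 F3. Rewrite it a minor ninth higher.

Dbb3 Fb4 D#4 Dbb3 Eb4 F3 Ebb3 Gb4

Cb2 to Dbb3
Eb3 to Fb4
C##3 to D#4
Cb2 to Dbb3
D3 to Eb4
E2 to F3
Db2 to Ebb3
F3 to Gb4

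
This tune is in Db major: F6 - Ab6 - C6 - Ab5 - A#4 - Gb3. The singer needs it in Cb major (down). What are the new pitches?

From Db down to Cb is a major second; apply that to each pitch.
F6 to Eb6
Ab6 to Gb6
C6 to Bb5
Ab5 to Gb5
A#4 to G#4
Gb3 to Fb3

Eb6 Gb6 Bb5 Gb5 G#4 Fb3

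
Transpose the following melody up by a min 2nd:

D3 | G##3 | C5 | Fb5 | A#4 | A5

D3 becomes Eb3
G##3 becomes A#3
C5 becomes Db5
Fb5 becomes Gbb5
A#4 becomes B4
A5 becomes Bb5

Eb3 A#3 Db5 Gbb5 B4 Bb5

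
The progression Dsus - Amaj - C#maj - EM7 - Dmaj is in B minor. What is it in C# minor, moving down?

B minor down to C# minor is a minor seventh; each chord root moves by that interval while the quality stays the same.
Dsus: root D down a minor seventh → E, giving Esus.
Amaj: root A down a minor seventh → B, giving Bmaj.
C#maj: root C# down a minor seventh → D#, giving D#maj.
EM7: root E down a minor seventh → F#, giving F#M7.
Dmaj: root D down a minor seventh → E, giving Emaj.

Esus Bmaj D#maj F#M7 Emaj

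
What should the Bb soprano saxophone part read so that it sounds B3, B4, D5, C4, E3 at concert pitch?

C#4 C#5 E5 D4 F#3

The Bb soprano saxophone sounds a major second below written, so the written part must be a major second above concert — transpose each note up.
B3 becomes C#4
B4 becomes C#5
D5 becomes E5
C4 becomes D4
E3 becomes F#3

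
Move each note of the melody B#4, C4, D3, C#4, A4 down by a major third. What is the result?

B#4 down a major third is G#4.
A major third down from C4 gives Ab3.
A major third down from D3 gives Bb2.
C#4: a third down reaches A, and 4 semitones makes it A3.
A4 down a major third is F4.

G#4 Ab3 Bb2 A3 F4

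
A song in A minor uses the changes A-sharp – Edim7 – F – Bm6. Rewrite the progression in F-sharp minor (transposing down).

A minor down to F-sharp minor is a minor third; each chord root moves by that interval while the quality stays the same.
A-sharp: root A-sharp down a minor third → F##, giving F##.
Edim7: root E down a minor third → C#, giving C#dim7.
F: root F down a minor third → D, giving D.
Bm6: root B down a minor third → G#, giving G#m6.

F## C#dim7 D G#m6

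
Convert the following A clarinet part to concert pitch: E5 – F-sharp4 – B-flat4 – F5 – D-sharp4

The A clarinet sounds a minor third below written, so transpose each written note down a minor third.
E5 becomes C#5
F#4 becomes D#4
Bb4 becomes G4
F5 becomes D5
D#4 becomes B#3

C#5 D#4 G4 D5 B#3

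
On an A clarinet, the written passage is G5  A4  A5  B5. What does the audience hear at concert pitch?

Written C4 on the A clarinet sounds as A3, a minor third lower; apply that shift to every note.
G5 -> E5
A4 -> F#4
A5 -> F#5
B5 -> G#5

E5 F#4 F#5 G#5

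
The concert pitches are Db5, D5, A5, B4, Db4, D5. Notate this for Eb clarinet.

Written C4 sounds as Eb4 on the Eb clarinet, so concert pitches are written a minor third down.
Db5 → Bb4
D5 → B4
A5 → F#5
B4 → G#4
Db4 → Bb3
D5 → B4

Bb4 B4 F#5 G#4 Bb3 B4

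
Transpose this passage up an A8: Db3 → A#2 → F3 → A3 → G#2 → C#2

D4 A##3 F#4 A#4 G##3 C##3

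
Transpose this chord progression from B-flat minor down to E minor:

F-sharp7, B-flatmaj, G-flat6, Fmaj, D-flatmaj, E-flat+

B#7 Emaj C6 Bmaj Gmaj A+

B-flat minor down to E minor is a diminished fifth; each chord root moves by that interval while the quality stays the same.
F-sharp7: root F-sharp down a diminished fifth → B#, giving B#7.
B-flatmaj: root B-flat down a diminished fifth → E, giving Emaj.
G-flat6: root G-flat down a diminished fifth → C, giving C6.
Fmaj: root F down a diminished fifth → B, giving Bmaj.
D-flatmaj: root D-flat down a diminished fifth → G, giving Gmaj.
E-flat+: root E-flat down a diminished fifth → A, giving A+.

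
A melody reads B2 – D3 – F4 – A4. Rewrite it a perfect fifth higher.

F#3 A3 C5 E5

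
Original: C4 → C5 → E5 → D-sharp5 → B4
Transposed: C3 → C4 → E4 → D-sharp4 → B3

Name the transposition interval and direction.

Take the first pair: C4 → C3. C to C spans 8 letter names, so the interval is some kind of octave.
C3 to C4 is 12 semitones, which makes it a perfect octave; the second version is lower, so the direction is down.
Checking another pair — B4 → B3 — gives the same interval.

down a perfect octave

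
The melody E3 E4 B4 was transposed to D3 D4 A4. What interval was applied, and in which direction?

From E3 to D3 is 2 letter names — a second of some quality.
D3 to E3 is 2 semitones, which makes it a major second; the second version is lower, so the direction is down.
Checking another pair — B4 → A4 — gives the same interval.

down a major second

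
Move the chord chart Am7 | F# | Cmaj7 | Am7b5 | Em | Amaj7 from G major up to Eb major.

Fm7 D Abmaj7 Fm7b5 Cm Fmaj7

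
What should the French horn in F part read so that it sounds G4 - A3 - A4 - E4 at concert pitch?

Written C4 sounds as F3 on the French horn in F, so concert pitches are written a perfect fifth up.
G4 becomes D5
A3 becomes E4
A4 becomes E5
E4 becomes B4

D5 E4 E5 B4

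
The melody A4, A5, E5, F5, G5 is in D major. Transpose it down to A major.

From D down to A is a perfect fourth; apply that to each pitch.
A4 -> E4
A5 -> E5
E5 -> B4
F5 -> C5
G5 -> D5

E4 E5 B4 C5 D5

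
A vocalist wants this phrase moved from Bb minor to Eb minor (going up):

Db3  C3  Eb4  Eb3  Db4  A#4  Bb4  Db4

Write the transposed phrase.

From Bb up to Eb is a perfect fourth; apply that to each pitch.
Db3 gives Gb3
C3 gives F3
Eb4 gives Ab4
Eb3 gives Ab3
Db4 gives Gb4
A#4 gives D#5
Bb4 gives Eb5
Db4 gives Gb4

Gb3 F3 Ab4 Ab3 Gb4 D#5 Eb5 Gb4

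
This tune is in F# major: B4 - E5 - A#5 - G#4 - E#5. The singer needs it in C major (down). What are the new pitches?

F# major to C major down is an augmented fourth, so every note moves down by that interval.
B4 -> F4
E5 -> Bb4
A#5 -> E5
G#4 -> D4
E#5 -> B4

F4 Bb4 E5 D4 B4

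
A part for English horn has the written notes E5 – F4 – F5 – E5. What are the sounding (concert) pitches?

A4 Bb3 Bb4 A4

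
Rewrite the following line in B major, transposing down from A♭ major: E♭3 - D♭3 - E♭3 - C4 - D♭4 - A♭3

From A♭ down to B is a diminished seventh; apply that to each pitch.
Eb3 to F#2
Db3 to E2
Eb3 to F#2
C4 to D#3
Db4 to E3
Ab3 to B2

F#2 E2 F#2 D#3 E3 B2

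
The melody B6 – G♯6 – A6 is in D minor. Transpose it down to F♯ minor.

D minor to F♯ minor down is a minor sixth, so every note moves down by that interval.
B6 becomes D#6
G#6 becomes B#5
A6 becomes C#6

D#6 B#5 C#6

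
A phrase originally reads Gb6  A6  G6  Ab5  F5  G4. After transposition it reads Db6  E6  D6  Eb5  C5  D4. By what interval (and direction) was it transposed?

down a perfect fourth

From Gb6 to Db6 is 4 letter names — a fourth of some quality.
Db6 to Gb6 is 5 semitones, which makes it a perfect fourth; the second version is lower, so the direction is down.
Checking another pair — G4 → D4 — gives the same interval.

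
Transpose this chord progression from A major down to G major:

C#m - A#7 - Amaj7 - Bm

Bm G#7 Gmaj7 Am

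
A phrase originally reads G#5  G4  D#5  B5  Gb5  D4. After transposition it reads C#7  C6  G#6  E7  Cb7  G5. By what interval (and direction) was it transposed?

up a perfect eleventh

Take the first pair: G#5 → C#7. G to C spans 11 letter names, so the interval is some kind of eleventh.
G#5 to C#7 is 17 semitones, which makes it a perfect eleventh; the second version is higher, so the direction is up.
Checking another pair — D4 → G5 — gives the same interval.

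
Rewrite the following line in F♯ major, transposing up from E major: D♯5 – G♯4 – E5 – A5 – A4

E#5 A#4 F#5 B5 B4

E major to F♯ major up is a major second, so every note moves up by that interval.
D#5 -> E#5
G#4 -> A#4
E5 -> F#5
A5 -> B5
A4 -> B4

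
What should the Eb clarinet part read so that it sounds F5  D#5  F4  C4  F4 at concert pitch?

D5 B#4 D4 A3 D4

Written C4 sounds as Eb4 on the Eb clarinet, so concert pitches are written a minor third down.
F5 becomes D5
D#5 becomes B#4
F4 becomes D4
C4 becomes A3
F4 becomes D4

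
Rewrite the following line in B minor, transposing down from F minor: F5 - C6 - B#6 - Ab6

B4 F#5 E##6 D6

From F down to B is a diminished fifth; apply that to each pitch.
F5 gives B4
C6 gives F#5
B#6 gives E##6
Ab6 gives D6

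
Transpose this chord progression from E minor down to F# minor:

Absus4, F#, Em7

Bbsus4 G# F#m7

E minor down to F# minor is a minor seventh; each chord root moves by that interval while the quality stays the same.
Absus4: root Ab down a minor seventh → Bb, giving Bbsus4.
F#: root F# down a minor seventh → G#, giving G#.
Em7: root E down a minor seventh → F#, giving F#m7.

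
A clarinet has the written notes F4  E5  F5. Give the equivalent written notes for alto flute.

G4 F#5 G5

First find concert pitch: the A clarinet sounds a minor third below written, so F4 E5 F5 sounds D4 C#5 D5.
Then write for alto flute: it sounds a perfect fourth below written, so the part must be a perfect fourth above concert.
D4 → G4
C#5 → F#5
D5 → G5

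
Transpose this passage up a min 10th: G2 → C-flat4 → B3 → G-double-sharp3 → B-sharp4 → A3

Bb3 Ebb5 D5 B#4 D#6 C5

G2: a tenth up reaches B, and 15 semitones makes it Bb3.
Cb4: a tenth up reaches E, and 15 semitones makes it Ebb5.
A minor tenth up from B3 gives D5.
G##3: a tenth up reaches B, and 15 semitones makes it B#4.
A minor tenth up from B#4 gives D#6.
A3: a tenth up reaches C, and 15 semitones makes it C5.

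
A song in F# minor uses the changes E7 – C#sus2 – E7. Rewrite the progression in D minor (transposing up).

C7 Asus2 C7

F# minor up to D minor is a minor sixth; each chord root moves by that interval while the quality stays the same.
E7: root E up a minor sixth → C, giving C7.
C#sus2: root C# up a minor sixth → A, giving Asus2.
E7: root E up a minor sixth → C, giving C7.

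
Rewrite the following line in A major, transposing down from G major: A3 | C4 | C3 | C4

G major to A major down is a minor seventh, so every note moves down by that interval.
A3 becomes B2
C4 becomes D3
C3 becomes D2
C4 becomes D3

B2 D3 D2 D3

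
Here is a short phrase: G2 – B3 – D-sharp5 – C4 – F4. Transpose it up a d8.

Gb3 Bb4 D6 Cb5 Fb5

G2 → Gb3
B3 → Bb4
D#5 → D6
C4 → Cb5
F4 → Fb5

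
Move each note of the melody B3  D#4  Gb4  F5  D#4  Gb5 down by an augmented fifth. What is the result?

Eb3 G3 Cbb4 Bbb4 G3 Cbb5

B3 -> Eb3
D#4 -> G3
Gb4 -> Cbb4
F5 -> Bbb4
D#4 -> G3
Gb5 -> Cbb5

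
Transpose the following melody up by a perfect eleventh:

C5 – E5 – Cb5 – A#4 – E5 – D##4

F6 A6 Fb6 D#6 A6 G##5

A perfect eleventh up from C5 gives F6.
E5 up a perfect eleventh is A6.
Cb5 up a perfect eleventh is Fb6.
A perfect eleventh up from A#4 gives D#6.
E5 up a perfect eleventh is A6.
A perfect eleventh up from D##4 gives G##5.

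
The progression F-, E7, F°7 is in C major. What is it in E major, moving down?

C major down to E major is a minor sixth; each chord root moves by that interval while the quality stays the same.
F-: root F down a minor sixth → A, giving A-.
E7: root E down a minor sixth → G#, giving G#7.
F°7: root F down a minor sixth → A, giving A°7.

A- G#7 A°7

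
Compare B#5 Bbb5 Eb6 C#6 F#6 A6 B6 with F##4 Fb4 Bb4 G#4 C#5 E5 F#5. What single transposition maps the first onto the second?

down a perfect eleventh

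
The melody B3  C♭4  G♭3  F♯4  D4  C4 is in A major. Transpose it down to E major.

F#3 Gb3 Db3 C#4 A3 G3

From A down to E is a perfect fourth; apply that to each pitch.
B3 gives F#3
Cb4 gives Gb3
Gb3 gives Db3
F#4 gives C#4
D4 gives A3
C4 gives G3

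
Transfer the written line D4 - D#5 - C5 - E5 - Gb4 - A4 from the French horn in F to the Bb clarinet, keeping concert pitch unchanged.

A3 A#4 G4 B4 Db4 E4

First find concert pitch: the French horn in F sounds a perfect fifth below written, so D4 D#5 C5 E5 Gb4 A4 sounds G3 G#4 F4 A4 Cb4 D4.
Then write for Bb clarinet: it sounds a major second below written, so the part must be a major second above concert.
G3 → A3
G#4 → A#4
F4 → G4
A4 → B4
Cb4 → Db4
D4 → E4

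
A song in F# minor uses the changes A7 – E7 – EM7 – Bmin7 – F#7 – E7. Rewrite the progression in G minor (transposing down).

Bb7 F7 FM7 Cmin7 G7 F7

F# minor down to G minor is a major seventh; each chord root moves by that interval while the quality stays the same.
A7: root A down a major seventh → Bb, giving Bb7.
E7: root E down a major seventh → F, giving F7.
EM7: root E down a major seventh → F, giving FM7.
Bmin7: root B down a major seventh → C, giving Cmin7.
F#7: root F# down a major seventh → G, giving G7.
E7: root E down a major seventh → F, giving F7.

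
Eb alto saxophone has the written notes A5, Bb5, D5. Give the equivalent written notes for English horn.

G5 Ab5 C5

First find concert pitch: the Eb alto saxophone sounds a major sixth below written, so A5 Bb5 D5 sounds C5 Db5 F4.
Then write for English horn: it sounds a perfect fifth below written, so the part must be a perfect fifth above concert.
C5 → G5
Db5 → Ab5
F4 → C5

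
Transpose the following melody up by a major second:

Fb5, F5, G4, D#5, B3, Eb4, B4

A major second up from Fb5 gives Gb5.
A major second up from F5 gives G5.
G4 up a major second is A4.
A major second up from D#5 gives E#5.
B3: a second up reaches C, and 2 semitones makes it C#4.
Eb4 up a major second is F4.
B4 up a major second is C#5.

Gb5 G5 A4 E#5 C#4 F4 C#5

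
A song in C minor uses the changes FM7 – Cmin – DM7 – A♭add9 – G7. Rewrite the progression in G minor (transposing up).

CM7 Gmin AM7 Ebadd9 D7

C minor up to G minor is a perfect fifth; each chord root moves by that interval while the quality stays the same.
FM7: root F up a perfect fifth → C, giving CM7.
Cmin: root C up a perfect fifth → G, giving Gmin.
DM7: root D up a perfect fifth → A, giving AM7.
A♭add9: root A♭ up a perfect fifth → Eb, giving Ebadd9.
G7: root G up a perfect fifth → D, giving D7.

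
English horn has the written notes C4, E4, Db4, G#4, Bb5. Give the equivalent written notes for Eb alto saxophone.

First find concert pitch: the English horn sounds a perfect fifth below written, so C4 E4 Db4 G#4 Bb5 sounds F3 A3 Gb3 C#4 Eb5.
Then write for Eb alto saxophone: it sounds a major sixth below written, so the part must be a major sixth above concert.
F3 → D4
A3 → F#4
Gb3 → Eb4
C#4 → A#4
Eb5 → C6

D4 F#4 Eb4 A#4 C6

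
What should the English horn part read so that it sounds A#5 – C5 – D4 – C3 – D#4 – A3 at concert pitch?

E#6 G5 A4 G3 A#4 E4

The English horn sounds a perfect fifth below written, so the written part must be a perfect fifth above concert — transpose each note up.
A#5 -> E#6
C5 -> G5
D4 -> A4
C3 -> G3
D#4 -> A#4
A3 -> E4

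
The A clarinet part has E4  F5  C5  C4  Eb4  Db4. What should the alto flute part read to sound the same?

F#4 G5 D5 D4 F4 Eb4

First find concert pitch: the A clarinet sounds a minor third below written, so E4 F5 C5 C4 Eb4 Db4 sounds C#4 D5 A4 A3 C4 Bb3.
Then write for alto flute: it sounds a perfect fourth below written, so the part must be a perfect fourth above concert.
C#4 → F#4
D5 → G5
A4 → D5
A3 → D4
C4 → F4
Bb3 → Eb4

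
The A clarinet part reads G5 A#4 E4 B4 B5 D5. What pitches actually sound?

E5 F##4 C#4 G#4 G#5 B4

The A clarinet sounds a minor third below written, so transpose each written note down a minor third.
G5 becomes E5
A#4 becomes F##4
E4 becomes C#4
B4 becomes G#4
B5 becomes G#5
D5 becomes B4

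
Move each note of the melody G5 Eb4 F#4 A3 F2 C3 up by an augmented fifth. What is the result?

G5 up an augmented fifth is D#6.
An augmented fifth up from Eb4 gives B4.
An augmented fifth up from F#4 gives C##5.
An augmented fifth up from A3 gives E#4.
F2: a fifth up reaches C, and 8 semitones makes it C#3.
C3 up an augmented fifth is G#3.

D#6 B4 C##5 E#4 C#3 G#3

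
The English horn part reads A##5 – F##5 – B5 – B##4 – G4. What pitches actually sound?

Written C4 on the English horn sounds as F3, a perfect fifth lower; apply that shift to every note.
A##5 gives D##5
F##5 gives B#4
B5 gives E5
B##4 gives E##4
G4 gives C4

D##5 B#4 E5 E##4 C4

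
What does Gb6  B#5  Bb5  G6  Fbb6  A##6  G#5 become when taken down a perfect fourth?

Db6 F##5 F5 D6 Cbb6 E##6 D#5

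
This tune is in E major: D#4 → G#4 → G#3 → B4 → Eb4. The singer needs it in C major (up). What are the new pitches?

E major to C major up is a minor sixth, so every note moves up by that interval.
D#4 to B4
G#4 to E5
G#3 to E4
B4 to G5
Eb4 to Cb5

B4 E5 E4 G5 Cb5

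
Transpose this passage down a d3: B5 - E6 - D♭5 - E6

G##5 C##6 B4 C##6

B5 gives G##5
E6 gives C##6
Db5 gives B4
E6 gives C##6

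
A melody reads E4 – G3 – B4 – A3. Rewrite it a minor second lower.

D#4 F#3 A#4 G#3

E4 gives D#4
G3 gives F#3
B4 gives A#4
A3 gives G#3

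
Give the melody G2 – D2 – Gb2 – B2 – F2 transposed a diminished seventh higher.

A diminished seventh up from G2 gives Fb3.
D2 up a diminished seventh is Cb3.
A diminished seventh up from Gb2 gives Fbb3.
B2 up a diminished seventh is Ab3.
F2 up a diminished seventh is Ebb3.

Fb3 Cb3 Fbb3 Ab3 Ebb3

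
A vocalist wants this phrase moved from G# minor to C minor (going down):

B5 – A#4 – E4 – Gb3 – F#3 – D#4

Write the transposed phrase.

Eb5 D4 Ab3 Cbb3 Bb2 G3

From G# down to C is an augmented fifth; apply that to each pitch.
B5 becomes Eb5
A#4 becomes D4
E4 becomes Ab3
Gb3 becomes Cbb3
F#3 becomes Bb2
D#4 becomes G3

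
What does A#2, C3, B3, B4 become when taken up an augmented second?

B##2 D#3 C##4 C##5

A#2: a second up reaches B, and 3 semitones makes it B##2.
An augmented second up from C3 gives D#3.
An augmented second up from B3 gives C##4.
An augmented second up from B4 gives C##5.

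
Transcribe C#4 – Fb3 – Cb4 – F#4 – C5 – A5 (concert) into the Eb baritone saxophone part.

Written C4 sounds as Eb2 on the Eb baritone saxophone, so concert pitches are written a major thirteenth up.
C#4 → A#5
Fb3 → Db5
Cb4 → Ab5
F#4 → D#6
C5 → A6
A5 → F#7

A#5 Db5 Ab5 D#6 A6 F#7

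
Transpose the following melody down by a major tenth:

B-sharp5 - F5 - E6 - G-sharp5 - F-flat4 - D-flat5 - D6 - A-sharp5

G#4 Db4 C5 E4 Dbb3 Bbb3 Bb4 F#4

A major tenth down from B#5 gives G#4.
F5 down a major tenth is Db4.
A major tenth down from E6 gives C5.
G#5 down a major tenth is E4.
A major tenth down from Fb4 gives Dbb3.
Db5: a tenth down reaches B, and 16 semitones makes it Bbb3.
D6 down a major tenth is Bb4.
A major tenth down from A#5 gives F#4.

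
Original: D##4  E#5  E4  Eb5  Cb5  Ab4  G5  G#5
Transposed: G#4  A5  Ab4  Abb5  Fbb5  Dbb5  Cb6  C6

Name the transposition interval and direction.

Take the first pair: D##4 → G#4. D to G spans 4 letter names, so the interval is some kind of fourth.
D##4 to G#4 is 4 semitones, which makes it a diminished fourth; the second version is higher, so the direction is up.
Checking another pair — G#5 → C6 — gives the same interval.

up a diminished fourth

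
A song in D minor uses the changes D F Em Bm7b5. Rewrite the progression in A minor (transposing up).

A C Bm F#m7b5

D minor up to A minor is a perfect fifth; each chord root moves by that interval while the quality stays the same.
D: root D up a perfect fifth → A, giving A.
F: root F up a perfect fifth → C, giving C.
Em: root E up a perfect fifth → B, giving Bm.
Bm7b5: root B up a perfect fifth → F#, giving F#m7b5.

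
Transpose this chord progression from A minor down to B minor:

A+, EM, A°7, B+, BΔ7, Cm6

A minor down to B minor is a minor seventh; each chord root moves by that interval while the quality stays the same.
A+: root A down a minor seventh → B, giving B+.
EM: root E down a minor seventh → F#, giving F#M.
A°7: root A down a minor seventh → B, giving B°7.
B+: root B down a minor seventh → C#, giving C#+.
BΔ7: root B down a minor seventh → C#, giving C#Δ7.
Cm6: root C down a minor seventh → D, giving Dm6.

B+ F#M B°7 C#+ C#Δ7 Dm6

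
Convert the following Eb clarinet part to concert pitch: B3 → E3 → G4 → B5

D4 G3 Bb4 D6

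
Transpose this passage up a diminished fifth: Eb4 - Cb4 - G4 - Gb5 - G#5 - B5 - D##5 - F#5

Eb4 gives Bbb4
Cb4 gives Gbb4
G4 gives Db5
Gb5 gives Dbb6
G#5 gives D6
B5 gives F6
D##5 gives A#5
F#5 gives C6

Bbb4 Gbb4 Db5 Dbb6 D6 F6 A#5 C6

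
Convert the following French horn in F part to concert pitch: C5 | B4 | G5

The French horn in F sounds a perfect fifth below written, so transpose each written note down a perfect fifth.
C5 becomes F4
B4 becomes E4
G5 becomes C5

F4 E4 C5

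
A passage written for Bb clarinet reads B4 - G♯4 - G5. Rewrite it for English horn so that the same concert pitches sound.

E5 C#5 C6

First find concert pitch: the Bb clarinet sounds a major second below written, so B4 G♯4 G5 sounds A4 F#4 F5.
Then write for English horn: it sounds a perfect fifth below written, so the part must be a perfect fifth above concert.
A4 → E5
F#4 → C#5
F5 → C6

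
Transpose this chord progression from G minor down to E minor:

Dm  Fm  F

Bm Dm D

G minor down to E minor is a minor third; each chord root moves by that interval while the quality stays the same.
Dm: root D down a minor third → B, giving Bm.
Fm: root F down a minor third → D, giving Dm.
F: root F down a minor third → D, giving D.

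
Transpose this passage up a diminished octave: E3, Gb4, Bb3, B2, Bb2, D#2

E3: an octave up reaches E, and 11 semitones makes it Eb4.
Gb4 up a diminished octave is Gbb5.
Bb3 up a diminished octave is Bbb4.
B2: an octave up reaches B, and 11 semitones makes it Bb3.
Bb2 up a diminished octave is Bbb3.
D#2: an octave up reaches D, and 11 semitones makes it D3.

Eb4 Gbb5 Bbb4 Bb3 Bbb3 D3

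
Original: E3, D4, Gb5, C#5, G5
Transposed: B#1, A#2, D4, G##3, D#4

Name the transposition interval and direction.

Take the first pair: E3 → B#1. E to B spans 11 letter names, so the interval is some kind of eleventh.
B#1 to E3 is 16 semitones, which makes it a diminished eleventh; the second version is lower, so the direction is down.
Checking another pair — G5 → D#4 — gives the same interval.

down a diminished eleventh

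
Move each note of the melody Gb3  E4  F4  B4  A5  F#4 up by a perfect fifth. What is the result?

Db4 B4 C5 F#5 E6 C#5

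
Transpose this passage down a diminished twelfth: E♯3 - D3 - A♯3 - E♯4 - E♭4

A diminished twelfth down from E#3 gives A##1.
D3: a twelfth down reaches G, and 18 semitones makes it G#1.
A#3: a twelfth down reaches D, and 18 semitones makes it D##2.
E#4 down a diminished twelfth is A##2.
A diminished twelfth down from Eb4 gives A2.

A##1 G#1 D##2 A##2 A2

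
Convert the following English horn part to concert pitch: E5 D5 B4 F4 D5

A4 G4 E4 Bb3 G4

Written C4 on the English horn sounds as F3, a perfect fifth lower; apply that shift to every note.
E5 gives A4
D5 gives G4
B4 gives E4
F4 gives Bb3
D5 gives G4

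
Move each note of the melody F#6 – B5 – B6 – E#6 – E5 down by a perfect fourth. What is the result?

F#6 gives C#6
B5 gives F#5
B6 gives F#6
E#6 gives B#5
E5 gives B4

C#6 F#5 F#6 B#5 B4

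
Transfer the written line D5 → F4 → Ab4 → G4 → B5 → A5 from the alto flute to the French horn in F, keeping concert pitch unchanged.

E5 G4 Bb4 A4 C#6 B5

First find concert pitch: the alto flute sounds a perfect fourth below written, so D5 F4 Ab4 G4 B5 A5 sounds A4 C4 Eb4 D4 F#5 E5.
Then write for French horn in F: it sounds a perfect fifth below written, so the part must be a perfect fifth above concert.
A4 → E5
C4 → G4
Eb4 → Bb4
D4 → A4
F#5 → C#6
E5 → B5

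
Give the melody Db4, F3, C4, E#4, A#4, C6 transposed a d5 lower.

G3 B2 F#3 A##3 D##4 F#5

A diminished fifth down from Db4 gives G3.
F3 down a diminished fifth is B2.
C4: a fifth down reaches F, and 6 semitones makes it F#3.
E#4 down a diminished fifth is A##3.
A#4: a fifth down reaches D, and 6 semitones makes it D##4.
C6 down a diminished fifth is F#5.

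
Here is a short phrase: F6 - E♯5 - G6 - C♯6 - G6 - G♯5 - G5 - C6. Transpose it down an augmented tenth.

F6 -> Dbb5
E#5 -> C4
G6 -> Ebb5
C#6 -> Ab4
G6 -> Ebb5
G#5 -> Eb4
G5 -> Ebb4
C6 -> Abb4

Dbb5 C4 Ebb5 Ab4 Ebb5 Eb4 Ebb4 Abb4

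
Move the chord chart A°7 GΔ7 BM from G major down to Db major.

Eb°7 DbΔ7 FM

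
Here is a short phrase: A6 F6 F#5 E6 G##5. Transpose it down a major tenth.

F5 Db5 D4 C5 E#4

A6 -> F5
F6 -> Db5
F#5 -> D4
E6 -> C5
G##5 -> E#4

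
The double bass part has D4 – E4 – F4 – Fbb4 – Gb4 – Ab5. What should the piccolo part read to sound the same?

D2 E2 F2 Fbb2 Gb2 Ab3

First find concert pitch: the double bass sounds a perfect octave below written, so D4 E4 F4 Fbb4 Gb4 Ab5 sounds D3 E3 F3 Fbb3 Gb3 Ab4.
Then write for piccolo: it sounds a perfect octave above written, so the part must be a perfect octave below concert.
D3 → D2
E3 → E2
F3 → F2
Fbb3 → Fbb2
Gb3 → Gb2
Ab4 → Ab3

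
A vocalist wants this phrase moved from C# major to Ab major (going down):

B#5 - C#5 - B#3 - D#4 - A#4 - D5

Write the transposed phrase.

C# major to Ab major down is an augmented third, so every note moves down by that interval.
B#5 gives G5
C#5 gives Ab4
B#3 gives G3
D#4 gives Bb3
A#4 gives F4
D5 gives Bbb4

G5 Ab4 G3 Bb3 F4 Bbb4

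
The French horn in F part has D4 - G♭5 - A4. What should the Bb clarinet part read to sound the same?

First find concert pitch: the French horn in F sounds a perfect fifth below written, so D4 G♭5 A4 sounds G3 Cb5 D4.
Then write for Bb clarinet: it sounds a major second below written, so the part must be a major second above concert.
G3 → A3
Cb5 → Db5
D4 → E4

A3 Db5 E4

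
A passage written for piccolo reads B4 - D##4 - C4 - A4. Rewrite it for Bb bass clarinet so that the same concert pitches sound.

C#7 E##6 D6 B6

First find concert pitch: the piccolo sounds a perfect octave above written, so B4 D##4 C4 A4 sounds B5 D##5 C5 A5.
Then write for Bb bass clarinet: it sounds a major ninth below written, so the part must be a major ninth above concert.
B5 → C#7
D##5 → E##6
C5 → D6
A5 → B6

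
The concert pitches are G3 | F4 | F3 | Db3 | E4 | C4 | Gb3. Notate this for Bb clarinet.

A3 G4 G3 Eb3 F#4 D4 Ab3

Written C4 sounds as Bb3 on the Bb clarinet, so concert pitches are written a major second up.
G3 -> A3
F4 -> G4
F3 -> G3
Db3 -> Eb3
E4 -> F#4
C4 -> D4
Gb3 -> Ab3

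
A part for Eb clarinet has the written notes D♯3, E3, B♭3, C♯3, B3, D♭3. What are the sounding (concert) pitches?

F#3 G3 Db4 E3 D4 Fb3

The Eb clarinet sounds a minor third above written, so transpose each written note up a minor third.
D#3 gives F#3
E3 gives G3
Bb3 gives Db4
C#3 gives E3
B3 gives D4
Db3 gives Fb3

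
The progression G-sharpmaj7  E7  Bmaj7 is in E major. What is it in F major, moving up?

Amaj7 F7 Cmaj7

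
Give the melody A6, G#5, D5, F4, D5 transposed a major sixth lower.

A6 to C6
G#5 to B4
D5 to F4
F4 to Ab3
D5 to F4

C6 B4 F4 Ab3 F4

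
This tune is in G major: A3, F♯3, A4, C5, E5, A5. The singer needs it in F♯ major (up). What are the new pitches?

From G up to F♯ is a major seventh; apply that to each pitch.
A3 gives G#4
F#3 gives E#4
A4 gives G#5
C5 gives B5
E5 gives D#6
A5 gives G#6

G#4 E#4 G#5 B5 D#6 G#6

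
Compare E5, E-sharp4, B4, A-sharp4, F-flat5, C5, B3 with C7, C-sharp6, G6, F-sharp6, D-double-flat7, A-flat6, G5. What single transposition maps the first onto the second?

Take the first pair: E5 → C7. E to C spans 13 letter names, so the interval is some kind of thirteenth.
E5 to C7 is 20 semitones, which makes it a minor thirteenth; the second version is higher, so the direction is up.
Checking another pair — B3 → G5 — gives the same interval.

up a minor thirteenth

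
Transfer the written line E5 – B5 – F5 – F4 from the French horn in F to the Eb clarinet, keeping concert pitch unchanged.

F#4 C#5 G4 G3

First find concert pitch: the French horn in F sounds a perfect fifth below written, so E5 B5 F5 F4 sounds A4 E5 Bb4 Bb3.
Then write for Eb clarinet: it sounds a minor third above written, so the part must be a minor third below concert.
A4 → F#4
E5 → C#5
Bb4 → G4
Bb3 → G3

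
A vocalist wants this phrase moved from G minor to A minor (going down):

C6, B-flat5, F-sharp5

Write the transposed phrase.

From G down to A is a minor seventh; apply that to each pitch.
C6 to D5
Bb5 to C5
F#5 to G#4

D5 C5 G#4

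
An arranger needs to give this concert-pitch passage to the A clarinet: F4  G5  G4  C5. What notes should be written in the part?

The A clarinet sounds a minor third below written, so the written part must be a minor third above concert — transpose each note up.
F4 to Ab4
G5 to Bb5
G4 to Bb4
C5 to Eb5

Ab4 Bb5 Bb4 Eb5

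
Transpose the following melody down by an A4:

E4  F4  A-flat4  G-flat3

E4 -> Bb3
F4 -> Cb4
Ab4 -> Ebb4
Gb3 -> Dbb3

Bb3 Cb4 Ebb4 Dbb3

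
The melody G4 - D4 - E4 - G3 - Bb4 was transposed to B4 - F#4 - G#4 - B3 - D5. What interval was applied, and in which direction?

up a major third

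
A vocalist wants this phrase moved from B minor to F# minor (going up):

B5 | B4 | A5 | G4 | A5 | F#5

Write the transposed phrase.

B minor to F# minor up is a perfect fifth, so every note moves up by that interval.
B5 → F#6
B4 → F#5
A5 → E6
G4 → D5
A5 → E6
F#5 → C#6

F#6 F#5 E6 D5 E6 C#6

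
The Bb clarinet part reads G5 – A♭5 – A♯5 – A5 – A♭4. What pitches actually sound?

Written C4 on the Bb clarinet sounds as Bb3, a major second lower; apply that shift to every note.
G5 becomes F5
Ab5 becomes Gb5
A#5 becomes G#5
A5 becomes G5
Ab4 becomes Gb4

F5 Gb5 G#5 G5 Gb4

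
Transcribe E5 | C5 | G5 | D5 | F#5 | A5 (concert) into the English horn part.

B5 G5 D6 A5 C#6 E6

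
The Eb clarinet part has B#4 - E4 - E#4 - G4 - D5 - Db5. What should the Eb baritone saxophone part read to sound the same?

B#6 E6 E#6 G6 D7 Db7

First find concert pitch: the Eb clarinet sounds a minor third above written, so B#4 E4 E#4 G4 D5 Db5 sounds D#5 G4 G#4 Bb4 F5 Fb5.
Then write for Eb baritone saxophone: it sounds a major thirteenth below written, so the part must be a major thirteenth above concert.
D#5 → B#6
G4 → E6
G#4 → E#6
Bb4 → G6
F5 → D7
Fb5 → Db7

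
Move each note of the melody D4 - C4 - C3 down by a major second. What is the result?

C4 Bb3 Bb2

D4 -> C4
C4 -> Bb3
C3 -> Bb2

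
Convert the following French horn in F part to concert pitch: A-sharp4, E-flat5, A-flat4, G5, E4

D#4 Ab4 Db4 C5 A3

The French horn in F sounds a perfect fifth below written, so transpose each written note down a perfect fifth.
A#4 → D#4
Eb5 → Ab4
Ab4 → Db4
G5 → C5
E4 → A3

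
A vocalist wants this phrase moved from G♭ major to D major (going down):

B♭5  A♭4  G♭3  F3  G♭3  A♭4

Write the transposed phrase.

F#5 E4 D3 C#3 D3 E4

From G♭ down to D is a diminished fourth; apply that to each pitch.
Bb5 to F#5
Ab4 to E4
Gb3 to D3
F3 to C#3
Gb3 to D3
Ab4 to E4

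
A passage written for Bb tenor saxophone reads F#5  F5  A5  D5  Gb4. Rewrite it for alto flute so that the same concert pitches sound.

A4 Ab4 C5 F4 Bbb3

First find concert pitch: the Bb tenor saxophone sounds a major ninth below written, so F#5 F5 A5 D5 Gb4 sounds E4 Eb4 G4 C4 Fb3.
Then write for alto flute: it sounds a perfect fourth below written, so the part must be a perfect fourth above concert.
E4 → A4
Eb4 → Ab4
G4 → C5
C4 → F4
Fb3 → Bbb3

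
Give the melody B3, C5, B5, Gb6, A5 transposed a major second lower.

A3 Bb4 A5 Fb6 G5

B3 to A3
C5 to Bb4
B5 to A5
Gb6 to Fb6
A5 to G5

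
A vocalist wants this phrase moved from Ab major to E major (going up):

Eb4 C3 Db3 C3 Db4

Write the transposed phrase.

From Ab up to E is an augmented fifth; apply that to each pitch.
Eb4 → B4
C3 → G#3
Db3 → A3
C3 → G#3
Db4 → A4

B4 G#3 A3 G#3 A4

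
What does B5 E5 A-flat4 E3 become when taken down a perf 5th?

B5 -> E5
E5 -> A4
Ab4 -> Db4
E3 -> A2

E5 A4 Db4 A2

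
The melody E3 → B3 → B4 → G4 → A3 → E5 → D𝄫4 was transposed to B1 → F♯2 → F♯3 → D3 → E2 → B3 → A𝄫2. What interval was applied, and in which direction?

down a perfect eleventh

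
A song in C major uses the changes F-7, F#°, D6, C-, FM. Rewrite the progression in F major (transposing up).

Bb-7 B° G6 F- BbM

C major up to F major is a perfect fourth; each chord root moves by that interval while the quality stays the same.
F-7: root F up a perfect fourth → Bb, giving Bb-7.
F#°: root F# up a perfect fourth → B, giving B°.
D6: root D up a perfect fourth → G, giving G6.
C-: root C up a perfect fourth → F, giving F-.
FM: root F up a perfect fourth → Bb, giving BbM.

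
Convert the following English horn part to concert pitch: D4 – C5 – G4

G3 F4 C4

Written C4 on the English horn sounds as F3, a perfect fifth lower; apply that shift to every note.
D4 becomes G3
C5 becomes F4
G4 becomes C4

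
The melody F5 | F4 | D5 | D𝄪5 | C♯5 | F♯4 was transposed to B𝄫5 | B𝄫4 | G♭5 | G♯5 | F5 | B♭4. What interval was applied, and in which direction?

From F5 to Bbb5 is 4 letter names — a fourth of some quality.
F5 to Bbb5 is 4 semitones, which makes it a diminished fourth; the second version is higher, so the direction is up.
Checking another pair — F#4 → Bb4 — gives the same interval.

up a diminished fourth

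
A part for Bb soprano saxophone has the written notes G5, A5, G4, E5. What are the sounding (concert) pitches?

F5 G5 F4 D5

Written C4 on the Bb soprano saxophone sounds as Bb3, a major second lower; apply that shift to every note.
G5 -> F5
A5 -> G5
G4 -> F4
E5 -> D5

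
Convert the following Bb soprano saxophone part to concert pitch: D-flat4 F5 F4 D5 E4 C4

Cb4 Eb5 Eb4 C5 D4 Bb3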